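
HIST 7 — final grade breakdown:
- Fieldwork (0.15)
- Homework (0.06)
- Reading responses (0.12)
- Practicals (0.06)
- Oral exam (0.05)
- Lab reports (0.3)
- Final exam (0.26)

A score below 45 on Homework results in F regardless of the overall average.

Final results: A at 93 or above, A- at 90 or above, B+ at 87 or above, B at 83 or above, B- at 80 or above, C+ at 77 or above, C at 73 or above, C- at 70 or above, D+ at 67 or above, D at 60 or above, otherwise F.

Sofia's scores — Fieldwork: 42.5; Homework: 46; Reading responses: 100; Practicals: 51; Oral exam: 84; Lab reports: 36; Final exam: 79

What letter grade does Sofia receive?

Homework score 46 ≥ 45: minimum met.
Weighted total:
  Fieldwork 42.5 × 0.15 = 6.375
  Homework 46 × 0.06 = 2.76
  Reading responses 100 × 0.12 = 12
  Practicals 51 × 0.06 = 3.06
  Oral exam 84 × 0.05 = 4.2
  Lab reports 36 × 0.3 = 10.8
  Final exam 79 × 0.26 = 20.54
Sum = 59.735
59.735 < 60 → F

F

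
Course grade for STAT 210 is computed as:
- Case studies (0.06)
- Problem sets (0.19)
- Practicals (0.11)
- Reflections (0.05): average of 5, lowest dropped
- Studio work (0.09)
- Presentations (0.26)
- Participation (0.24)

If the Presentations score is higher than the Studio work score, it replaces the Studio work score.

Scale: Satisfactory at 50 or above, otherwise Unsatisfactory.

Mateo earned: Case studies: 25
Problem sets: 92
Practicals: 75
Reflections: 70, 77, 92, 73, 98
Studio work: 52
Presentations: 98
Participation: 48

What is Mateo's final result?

Reflections: drop 70 → average of remaining 4 = 340/4 = 85
Presentations (98) > Studio work (52), so Studio work counts as 98.
Weighted total:
  Case studies 25 × 0.06 = 1.5
  Problem sets 92 × 0.19 = 17.48
  Practicals 75 × 0.11 = 8.25
  Reflections 85 × 0.05 = 4.25
  Studio work 98 × 0.09 = 8.82
  Presentations 98 × 0.26 = 25.48
  Participation 48 × 0.24 = 11.52
Sum = 77.3
77.3 ≥ 50 → Satisfactory

Satisfactory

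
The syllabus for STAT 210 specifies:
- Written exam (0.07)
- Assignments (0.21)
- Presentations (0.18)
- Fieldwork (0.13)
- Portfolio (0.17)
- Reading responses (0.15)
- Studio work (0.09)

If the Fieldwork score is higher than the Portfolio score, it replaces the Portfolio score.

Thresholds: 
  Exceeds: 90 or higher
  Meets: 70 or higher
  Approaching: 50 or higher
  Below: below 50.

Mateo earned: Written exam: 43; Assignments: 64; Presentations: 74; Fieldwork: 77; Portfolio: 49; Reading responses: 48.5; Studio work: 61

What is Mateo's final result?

Fieldwork (77) > Portfolio (49), so Portfolio counts as 77.
Weighted total:
  Written exam 43 × 0.07 = 3.01
  Assignments 64 × 0.21 = 13.44
  Presentations 74 × 0.18 = 13.32
  Fieldwork 77 × 0.13 = 10.01
  Portfolio 77 × 0.17 = 13.09
  Reading responses 48.5 × 0.15 = 7.275
  Studio work 61 × 0.09 = 5.49
Sum = 65.635
65.635 is ≥ 50 and < 70 → Approaching

Approaching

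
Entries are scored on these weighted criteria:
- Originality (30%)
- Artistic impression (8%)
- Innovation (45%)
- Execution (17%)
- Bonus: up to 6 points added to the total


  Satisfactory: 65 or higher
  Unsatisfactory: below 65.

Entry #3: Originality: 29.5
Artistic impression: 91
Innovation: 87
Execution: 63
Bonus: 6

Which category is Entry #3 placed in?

Satisfactory

Weighted total:
  Originality 29.5 × 0.3 = 8.85
  Artistic impression 91 × 0.08 = 7.28
  Innovation 87 × 0.45 = 39.15
  Execution 63 × 0.17 = 10.71
Sum = 65.99
Bonus: 65.99 + 6 = 71.99
71.99 ≥ 65 → Satisfactory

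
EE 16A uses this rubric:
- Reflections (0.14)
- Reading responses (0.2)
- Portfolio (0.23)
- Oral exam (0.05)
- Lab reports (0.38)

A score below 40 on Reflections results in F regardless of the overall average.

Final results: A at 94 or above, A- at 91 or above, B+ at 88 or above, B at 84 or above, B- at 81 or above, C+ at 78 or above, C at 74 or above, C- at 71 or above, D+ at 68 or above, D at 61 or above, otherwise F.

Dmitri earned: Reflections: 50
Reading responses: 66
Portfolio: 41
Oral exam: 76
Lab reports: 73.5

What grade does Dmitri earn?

Reflections score 50 ≥ 40: minimum met.
Weighted total:
  Reflections 50 × 0.14 = 7
  Reading responses 66 × 0.2 = 13.2
  Portfolio 41 × 0.23 = 9.43
  Oral exam 76 × 0.05 = 3.8
  Lab reports 73.5 × 0.38 = 27.93
Sum = 61.36
61.36 is ≥ 61 and < 68 → D

D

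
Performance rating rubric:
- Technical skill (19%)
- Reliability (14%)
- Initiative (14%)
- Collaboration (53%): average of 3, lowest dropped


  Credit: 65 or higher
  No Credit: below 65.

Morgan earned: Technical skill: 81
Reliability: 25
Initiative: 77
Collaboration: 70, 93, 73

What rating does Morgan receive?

Credit

Collaboration: drop 70 → average of remaining 2 = 166/2 = 83
Weighted total:
  Technical skill 81 × 0.19 = 15.39
  Reliability 25 × 0.14 = 3.5
  Initiative 77 × 0.14 = 10.78
  Collaboration 83 × 0.53 = 43.99
Sum = 73.66
73.66 ≥ 65 → Credit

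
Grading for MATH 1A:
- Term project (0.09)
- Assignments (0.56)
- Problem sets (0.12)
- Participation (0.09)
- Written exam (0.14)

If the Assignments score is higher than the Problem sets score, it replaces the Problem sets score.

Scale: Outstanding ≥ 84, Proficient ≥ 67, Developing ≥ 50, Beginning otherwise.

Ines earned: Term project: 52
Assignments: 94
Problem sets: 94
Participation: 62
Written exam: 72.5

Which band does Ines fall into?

Assignments (94) ≤ Problem sets (94), so Problem sets stays at 94.
Weighted total:
  Term project 52 × 0.09 = 4.68
  Assignments 94 × 0.56 = 52.64
  Problem sets 94 × 0.12 = 11.28
  Participation 62 × 0.09 = 5.58
  Written exam 72.5 × 0.14 = 10.15
Sum = 84.33
84.33 ≥ 84 → Outstanding

Outstanding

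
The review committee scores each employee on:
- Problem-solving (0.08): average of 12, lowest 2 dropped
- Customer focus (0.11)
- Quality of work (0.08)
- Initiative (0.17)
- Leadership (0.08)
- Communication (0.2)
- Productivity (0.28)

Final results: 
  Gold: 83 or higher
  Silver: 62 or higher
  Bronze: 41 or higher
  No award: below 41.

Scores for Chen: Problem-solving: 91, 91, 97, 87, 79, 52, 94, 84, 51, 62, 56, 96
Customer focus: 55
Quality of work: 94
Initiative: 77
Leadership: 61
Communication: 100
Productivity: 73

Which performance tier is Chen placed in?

Problem-solving: drop 51, 52 → average of remaining 10 = 837/10 = 83.7
Weighted total:
  Problem-solving 83.7 × 0.08 = 6.696
  Customer focus 55 × 0.11 = 6.05
  Quality of work 94 × 0.08 = 7.52
  Initiative 77 × 0.17 = 13.09
  Leadership 61 × 0.08 = 4.88
  Communication 100 × 0.2 = 20
  Productivity 73 × 0.28 = 20.44
Sum = 78.676
78.676 is ≥ 62 and < 83 → Silver

Silver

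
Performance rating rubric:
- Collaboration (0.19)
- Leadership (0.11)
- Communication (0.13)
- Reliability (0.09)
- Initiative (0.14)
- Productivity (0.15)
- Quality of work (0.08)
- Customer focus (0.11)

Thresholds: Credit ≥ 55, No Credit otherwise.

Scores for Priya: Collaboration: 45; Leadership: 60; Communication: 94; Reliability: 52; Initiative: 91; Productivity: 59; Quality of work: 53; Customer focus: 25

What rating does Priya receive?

Weighted total:
  Collaboration 45 × 0.19 = 8.55
  Leadership 60 × 0.11 = 6.6
  Communication 94 × 0.13 = 12.22
  Reliability 52 × 0.09 = 4.68
  Initiative 91 × 0.14 = 12.74
  Productivity 59 × 0.15 = 8.85
  Quality of work 53 × 0.08 = 4.24
  Customer focus 25 × 0.11 = 2.75
Sum = 60.63
60.63 ≥ 55 → Credit

Credit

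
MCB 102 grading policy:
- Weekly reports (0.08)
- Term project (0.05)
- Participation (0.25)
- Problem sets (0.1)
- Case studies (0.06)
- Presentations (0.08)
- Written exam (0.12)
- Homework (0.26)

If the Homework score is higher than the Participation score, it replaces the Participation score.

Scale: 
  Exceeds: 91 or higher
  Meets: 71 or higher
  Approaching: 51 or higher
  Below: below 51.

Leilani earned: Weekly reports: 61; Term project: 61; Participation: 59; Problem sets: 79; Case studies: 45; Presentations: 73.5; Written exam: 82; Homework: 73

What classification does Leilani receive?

Homework (73) > Participation (59), so Participation counts as 73.
Weighted total:
  Weekly reports 61 × 0.08 = 4.88
  Term project 61 × 0.05 = 3.05
  Participation 73 × 0.25 = 18.25
  Problem sets 79 × 0.1 = 7.9
  Case studies 45 × 0.06 = 2.7
  Presentations 73.5 × 0.08 = 5.88
  Written exam 82 × 0.12 = 9.84
  Homework 73 × 0.26 = 18.98
Sum = 71.48
71.48 is ≥ 71 and < 91 → Meets

Meets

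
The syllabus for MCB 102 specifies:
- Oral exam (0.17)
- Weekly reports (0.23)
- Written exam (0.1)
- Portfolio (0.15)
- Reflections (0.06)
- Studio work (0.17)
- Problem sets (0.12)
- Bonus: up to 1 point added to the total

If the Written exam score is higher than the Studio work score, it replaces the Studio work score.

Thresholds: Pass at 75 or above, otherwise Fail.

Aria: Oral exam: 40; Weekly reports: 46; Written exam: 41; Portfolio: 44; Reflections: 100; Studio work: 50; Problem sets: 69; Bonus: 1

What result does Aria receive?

Fail

Written exam (41) ≤ Studio work (50), so Studio work stays at 50.
Weighted total:
  Oral exam 40 × 0.17 = 6.8
  Weekly reports 46 × 0.23 = 10.58
  Written exam 41 × 0.1 = 4.1
  Portfolio 44 × 0.15 = 6.6
  Reflections 100 × 0.06 = 6
  Studio work 50 × 0.17 = 8.5
  Problem sets 69 × 0.12 = 8.28
Sum = 50.86
Bonus: 50.86 + 1 = 51.86
51.86 < 75 → Fail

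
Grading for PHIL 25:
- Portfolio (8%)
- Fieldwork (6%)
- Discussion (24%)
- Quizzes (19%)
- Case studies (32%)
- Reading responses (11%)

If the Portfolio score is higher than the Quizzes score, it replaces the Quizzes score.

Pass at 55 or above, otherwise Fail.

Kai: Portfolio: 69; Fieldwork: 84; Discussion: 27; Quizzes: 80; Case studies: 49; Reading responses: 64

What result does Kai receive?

Fail

Portfolio (69) ≤ Quizzes (80), so Quizzes stays at 80.
Weighted total:
  Portfolio 69 × 0.08 = 5.52
  Fieldwork 84 × 0.06 = 5.04
  Discussion 27 × 0.24 = 6.48
  Quizzes 80 × 0.19 = 15.2
  Case studies 49 × 0.32 = 15.68
  Reading responses 64 × 0.11 = 7.04
Sum = 54.96
54.96 < 55 → Fail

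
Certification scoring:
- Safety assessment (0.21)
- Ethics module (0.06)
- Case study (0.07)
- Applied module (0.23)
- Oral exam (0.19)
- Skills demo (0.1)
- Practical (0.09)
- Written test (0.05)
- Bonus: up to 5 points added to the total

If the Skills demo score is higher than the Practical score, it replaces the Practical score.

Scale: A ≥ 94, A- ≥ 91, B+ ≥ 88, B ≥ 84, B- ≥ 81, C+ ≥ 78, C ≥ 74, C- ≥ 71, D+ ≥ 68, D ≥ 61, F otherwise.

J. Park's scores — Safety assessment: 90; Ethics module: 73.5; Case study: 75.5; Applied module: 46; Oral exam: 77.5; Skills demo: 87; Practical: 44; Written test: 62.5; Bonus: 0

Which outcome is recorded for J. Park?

Skills demo (87) > Practical (44), so Practical counts as 87.
Weighted total:
  Safety assessment 90 × 0.21 = 18.9
  Ethics module 73.5 × 0.06 = 4.41
  Case study 75.5 × 0.07 = 5.285
  Applied module 46 × 0.23 = 10.58
  Oral exam 77.5 × 0.19 = 14.725
  Skills demo 87 × 0.1 = 8.7
  Practical 87 × 0.09 = 7.83
  Written test 62.5 × 0.05 = 3.125
Sum = 73.555
Bonus: 73.555 + 0 = 73.555
73.555 is ≥ 71 and < 74 → C-

C-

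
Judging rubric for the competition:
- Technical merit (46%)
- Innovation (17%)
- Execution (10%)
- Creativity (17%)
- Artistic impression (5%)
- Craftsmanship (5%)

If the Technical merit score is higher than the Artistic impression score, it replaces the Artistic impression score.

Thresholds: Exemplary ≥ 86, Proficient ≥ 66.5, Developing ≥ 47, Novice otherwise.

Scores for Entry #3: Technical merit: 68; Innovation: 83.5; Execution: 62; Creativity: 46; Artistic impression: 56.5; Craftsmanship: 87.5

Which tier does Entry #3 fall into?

Proficient

Technical merit (68) > Artistic impression (56.5), so Artistic impression counts as 68.
Weighted total:
  Technical merit 68 × 0.46 = 31.28
  Innovation 83.5 × 0.17 = 14.195
  Execution 62 × 0.1 = 6.2
  Creativity 46 × 0.17 = 7.82
  Artistic impression 68 × 0.05 = 3.4
  Craftsmanship 87.5 × 0.05 = 4.375
Sum = 67.27
67.27 is ≥ 66.5 and < 86 → Proficient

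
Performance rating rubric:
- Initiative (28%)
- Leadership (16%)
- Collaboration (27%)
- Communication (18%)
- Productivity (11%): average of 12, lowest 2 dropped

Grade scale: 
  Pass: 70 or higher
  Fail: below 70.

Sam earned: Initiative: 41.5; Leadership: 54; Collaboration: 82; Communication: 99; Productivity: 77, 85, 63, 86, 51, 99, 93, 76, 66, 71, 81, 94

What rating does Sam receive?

Productivity: drop 51, 63 → average of remaining 10 = 828/10 = 82.8
Weighted total:
  Initiative 41.5 × 0.28 = 11.62
  Leadership 54 × 0.16 = 8.64
  Collaboration 82 × 0.27 = 22.14
  Communication 99 × 0.18 = 17.82
  Productivity 82.8 × 0.11 = 9.108
Sum = 69.328
69.328 < 70 → Fail

Fail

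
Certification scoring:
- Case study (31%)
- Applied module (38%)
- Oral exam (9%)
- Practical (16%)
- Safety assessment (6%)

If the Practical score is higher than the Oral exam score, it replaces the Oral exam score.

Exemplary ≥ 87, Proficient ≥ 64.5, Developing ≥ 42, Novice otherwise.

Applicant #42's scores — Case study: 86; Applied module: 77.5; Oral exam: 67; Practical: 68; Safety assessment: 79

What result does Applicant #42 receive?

Proficient

Practical (68) > Oral exam (67), so Oral exam counts as 68.
Weighted total:
  Case study 86 × 0.31 = 26.66
  Applied module 77.5 × 0.38 = 29.45
  Oral exam 68 × 0.09 = 6.12
  Practical 68 × 0.16 = 10.88
  Safety assessment 79 × 0.06 = 4.74
Sum = 77.85
77.85 is ≥ 64.5 and < 87 → Proficient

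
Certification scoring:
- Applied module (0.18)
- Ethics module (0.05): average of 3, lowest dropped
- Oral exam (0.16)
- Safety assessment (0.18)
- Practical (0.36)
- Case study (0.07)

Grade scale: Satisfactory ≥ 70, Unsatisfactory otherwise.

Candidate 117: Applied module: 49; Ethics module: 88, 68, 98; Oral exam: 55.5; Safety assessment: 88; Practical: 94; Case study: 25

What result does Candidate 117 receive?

Satisfactory

Ethics module: drop 68 → average of remaining 2 = 186/2 = 93
Weighted total:
  Applied module 49 × 0.18 = 8.82
  Ethics module 93 × 0.05 = 4.65
  Oral exam 55.5 × 0.16 = 8.88
  Safety assessment 88 × 0.18 = 15.84
  Practical 94 × 0.36 = 33.84
  Case study 25 × 0.07 = 1.75
Sum = 73.78
73.78 ≥ 70 → Satisfactory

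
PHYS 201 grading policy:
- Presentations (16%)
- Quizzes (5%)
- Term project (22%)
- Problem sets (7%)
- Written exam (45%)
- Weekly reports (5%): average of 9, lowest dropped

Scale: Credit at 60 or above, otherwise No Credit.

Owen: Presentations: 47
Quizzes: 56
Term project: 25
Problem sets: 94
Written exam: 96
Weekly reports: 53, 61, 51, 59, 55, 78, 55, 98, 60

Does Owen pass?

Weekly reports: drop 51 → average of remaining 8 = 519/8 = 64.875
Weighted total:
  Presentations 47 × 0.16 = 7.52
  Quizzes 56 × 0.05 = 2.8
  Term project 25 × 0.22 = 5.5
  Problem sets 94 × 0.07 = 6.58
  Written exam 96 × 0.45 = 43.2
  Weekly reports 64.875 × 0.05 = 3.24375
Sum = 68.84375
68.84375 ≥ 60 → Credit

Credit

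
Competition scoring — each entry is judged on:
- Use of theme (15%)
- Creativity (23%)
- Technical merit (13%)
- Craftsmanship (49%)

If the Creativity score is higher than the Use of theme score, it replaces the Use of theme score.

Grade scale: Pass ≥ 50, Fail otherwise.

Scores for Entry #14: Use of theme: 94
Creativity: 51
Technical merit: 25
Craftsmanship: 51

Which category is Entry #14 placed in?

Creativity (51) ≤ Use of theme (94), so Use of theme stays at 94.
Weighted total:
  Use of theme 94 × 0.15 = 14.1
  Creativity 51 × 0.23 = 11.73
  Technical merit 25 × 0.13 = 3.25
  Craftsmanship 51 × 0.49 = 24.99
Sum = 54.07
54.07 ≥ 50 → Pass

Pass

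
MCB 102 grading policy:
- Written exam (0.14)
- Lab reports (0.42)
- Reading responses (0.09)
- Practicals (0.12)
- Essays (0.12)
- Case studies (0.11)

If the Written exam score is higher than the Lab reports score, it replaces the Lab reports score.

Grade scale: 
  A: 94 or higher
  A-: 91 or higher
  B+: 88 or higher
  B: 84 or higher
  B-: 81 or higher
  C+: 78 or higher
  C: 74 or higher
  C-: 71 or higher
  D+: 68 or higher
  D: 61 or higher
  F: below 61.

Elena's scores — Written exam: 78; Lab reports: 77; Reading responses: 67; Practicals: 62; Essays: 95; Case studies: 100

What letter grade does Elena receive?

C+

Written exam (78) > Lab reports (77), so Lab reports counts as 78.
Weighted total:
  Written exam 78 × 0.14 = 10.92
  Lab reports 78 × 0.42 = 32.76
  Reading responses 67 × 0.09 = 6.03
  Practicals 62 × 0.12 = 7.44
  Essays 95 × 0.12 = 11.4
  Case studies 100 × 0.11 = 11
Sum = 79.55
79.55 is ≥ 78 and < 81 → C+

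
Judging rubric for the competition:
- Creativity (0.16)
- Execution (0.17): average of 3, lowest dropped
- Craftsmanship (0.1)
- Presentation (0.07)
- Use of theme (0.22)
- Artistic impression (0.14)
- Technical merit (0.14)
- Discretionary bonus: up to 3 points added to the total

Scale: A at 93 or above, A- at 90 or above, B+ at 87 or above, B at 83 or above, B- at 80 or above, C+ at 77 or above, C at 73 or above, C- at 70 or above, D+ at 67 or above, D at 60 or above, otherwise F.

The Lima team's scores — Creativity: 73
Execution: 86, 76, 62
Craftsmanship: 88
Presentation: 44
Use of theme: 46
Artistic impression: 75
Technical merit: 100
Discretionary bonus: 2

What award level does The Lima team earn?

Execution: drop 62 → average of remaining 2 = 162/2 = 81
Weighted total:
  Creativity 73 × 0.16 = 11.68
  Execution 81 × 0.17 = 13.77
  Craftsmanship 88 × 0.1 = 8.8
  Presentation 44 × 0.07 = 3.08
  Use of theme 46 × 0.22 = 10.12
  Artistic impression 75 × 0.14 = 10.5
  Technical merit 100 × 0.14 = 14
Sum = 71.95
Discretionary bonus: 71.95 + 2 = 73.95
73.95 is ≥ 73 and < 77 → C

C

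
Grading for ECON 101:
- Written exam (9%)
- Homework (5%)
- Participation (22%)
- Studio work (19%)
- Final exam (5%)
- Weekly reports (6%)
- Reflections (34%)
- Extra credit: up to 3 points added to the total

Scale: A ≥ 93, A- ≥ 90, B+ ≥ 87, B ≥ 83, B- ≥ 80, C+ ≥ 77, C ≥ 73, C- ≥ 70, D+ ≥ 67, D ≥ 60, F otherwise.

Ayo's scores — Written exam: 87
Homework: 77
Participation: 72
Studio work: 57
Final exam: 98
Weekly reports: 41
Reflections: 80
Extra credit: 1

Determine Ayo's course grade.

Weighted total:
  Written exam 87 × 0.09 = 7.83
  Homework 77 × 0.05 = 3.85
  Participation 72 × 0.22 = 15.84
  Studio work 57 × 0.19 = 10.83
  Final exam 98 × 0.05 = 4.9
  Weekly reports 41 × 0.06 = 2.46
  Reflections 80 × 0.34 = 27.2
Sum = 72.91
Extra credit: 72.91 + 1 = 73.91
73.91 is ≥ 73 and < 77 → C

C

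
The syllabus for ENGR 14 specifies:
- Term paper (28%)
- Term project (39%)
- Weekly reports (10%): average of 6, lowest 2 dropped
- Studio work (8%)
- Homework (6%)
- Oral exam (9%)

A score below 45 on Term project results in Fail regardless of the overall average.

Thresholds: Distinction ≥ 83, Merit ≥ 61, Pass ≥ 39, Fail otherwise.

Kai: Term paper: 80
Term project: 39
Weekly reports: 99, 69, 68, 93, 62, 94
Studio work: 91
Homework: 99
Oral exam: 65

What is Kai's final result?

Weekly reports: drop 62, 68 → average of remaining 4 = 355/4 = 88.75
Term project score 39 < 45: minimum not met.
Weighted total:
  Term paper 80 × 0.28 = 22.4
  Term project 39 × 0.39 = 15.21
  Weekly reports 88.75 × 0.1 = 8.875
  Studio work 91 × 0.08 = 7.28
  Homework 99 × 0.06 = 5.94
  Oral exam 65 × 0.09 = 5.85
Sum = 65.555
Because the Term project minimum was not met, the result is Fail.

Fail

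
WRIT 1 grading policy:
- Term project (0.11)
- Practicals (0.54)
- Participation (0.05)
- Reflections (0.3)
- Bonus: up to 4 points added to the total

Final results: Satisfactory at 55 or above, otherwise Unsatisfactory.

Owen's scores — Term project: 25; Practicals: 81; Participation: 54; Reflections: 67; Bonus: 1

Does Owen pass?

Satisfactory

Weighted total:
  Term project 25 × 0.11 = 2.75
  Practicals 81 × 0.54 = 43.74
  Participation 54 × 0.05 = 2.7
  Reflections 67 × 0.3 = 20.1
Sum = 69.29
Bonus: 69.29 + 1 = 70.29
70.29 ≥ 55 → Satisfactory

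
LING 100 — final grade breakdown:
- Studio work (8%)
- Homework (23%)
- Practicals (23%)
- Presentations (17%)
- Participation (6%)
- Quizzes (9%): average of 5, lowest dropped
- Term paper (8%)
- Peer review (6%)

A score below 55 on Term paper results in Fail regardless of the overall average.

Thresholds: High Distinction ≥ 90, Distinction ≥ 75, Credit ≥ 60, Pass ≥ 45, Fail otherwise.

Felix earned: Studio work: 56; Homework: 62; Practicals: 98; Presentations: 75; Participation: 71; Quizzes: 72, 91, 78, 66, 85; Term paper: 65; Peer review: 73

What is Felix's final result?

Distinction

Quizzes: drop 66 → average of remaining 4 = 326/4 = 81.5
Term paper score 65 ≥ 55: minimum met.
Weighted total:
  Studio work 56 × 0.08 = 4.48
  Homework 62 × 0.23 = 14.26
  Practicals 98 × 0.23 = 22.54
  Presentations 75 × 0.17 = 12.75
  Participation 71 × 0.06 = 4.26
  Quizzes 81.5 × 0.09 = 7.335
  Term paper 65 × 0.08 = 5.2
  Peer review 73 × 0.06 = 4.38
Sum = 75.205
75.205 is ≥ 75 and < 90 → Distinction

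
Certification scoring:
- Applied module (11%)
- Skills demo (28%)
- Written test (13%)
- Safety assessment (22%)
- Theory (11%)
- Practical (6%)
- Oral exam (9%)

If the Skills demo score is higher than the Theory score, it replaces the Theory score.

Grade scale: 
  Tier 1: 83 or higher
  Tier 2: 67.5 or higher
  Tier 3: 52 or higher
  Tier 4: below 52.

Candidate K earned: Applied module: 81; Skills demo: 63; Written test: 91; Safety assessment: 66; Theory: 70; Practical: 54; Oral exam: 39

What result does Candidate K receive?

Tier 3

Skills demo (63) ≤ Theory (70), so Theory stays at 70.
Weighted total:
  Applied module 81 × 0.11 = 8.91
  Skills demo 63 × 0.28 = 17.64
  Written test 91 × 0.13 = 11.83
  Safety assessment 66 × 0.22 = 14.52
  Theory 70 × 0.11 = 7.7
  Practical 54 × 0.06 = 3.24
  Oral exam 39 × 0.09 = 3.51
Sum = 67.35
67.35 is ≥ 52 and < 67.5 → Tier 3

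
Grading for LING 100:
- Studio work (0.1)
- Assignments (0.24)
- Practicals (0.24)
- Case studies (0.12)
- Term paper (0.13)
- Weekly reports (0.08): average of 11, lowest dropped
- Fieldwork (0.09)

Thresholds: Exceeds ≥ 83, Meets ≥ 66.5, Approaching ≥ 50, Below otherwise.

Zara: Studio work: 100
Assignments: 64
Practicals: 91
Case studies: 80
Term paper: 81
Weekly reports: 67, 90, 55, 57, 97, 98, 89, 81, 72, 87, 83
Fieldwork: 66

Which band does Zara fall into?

Weekly reports: drop 55 → average of remaining 10 = 821/10 = 82.1
Weighted total:
  Studio work 100 × 0.1 = 10
  Assignments 64 × 0.24 = 15.36
  Practicals 91 × 0.24 = 21.84
  Case studies 80 × 0.12 = 9.6
  Term paper 81 × 0.13 = 10.53
  Weekly reports 82.1 × 0.08 = 6.568
  Fieldwork 66 × 0.09 = 5.94
Sum = 79.838
79.838 is ≥ 66.5 and < 83 → Meets

Meets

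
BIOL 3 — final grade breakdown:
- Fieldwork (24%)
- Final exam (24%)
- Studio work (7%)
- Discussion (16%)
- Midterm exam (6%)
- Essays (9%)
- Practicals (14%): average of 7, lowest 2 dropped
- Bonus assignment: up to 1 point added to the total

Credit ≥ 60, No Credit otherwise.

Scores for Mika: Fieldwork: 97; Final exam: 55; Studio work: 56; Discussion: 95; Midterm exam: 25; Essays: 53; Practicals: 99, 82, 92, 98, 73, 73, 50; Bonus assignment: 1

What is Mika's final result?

Credit

Practicals: drop 50, 73 → average of remaining 5 = 444/5 = 88.8
Weighted total:
  Fieldwork 97 × 0.24 = 23.28
  Final exam 55 × 0.24 = 13.2
  Studio work 56 × 0.07 = 3.92
  Discussion 95 × 0.16 = 15.2
  Midterm exam 25 × 0.06 = 1.5
  Essays 53 × 0.09 = 4.77
  Practicals 88.8 × 0.14 = 12.432
Sum = 74.302
Bonus assignment: 74.302 + 1 = 75.302
75.302 ≥ 60 → Credit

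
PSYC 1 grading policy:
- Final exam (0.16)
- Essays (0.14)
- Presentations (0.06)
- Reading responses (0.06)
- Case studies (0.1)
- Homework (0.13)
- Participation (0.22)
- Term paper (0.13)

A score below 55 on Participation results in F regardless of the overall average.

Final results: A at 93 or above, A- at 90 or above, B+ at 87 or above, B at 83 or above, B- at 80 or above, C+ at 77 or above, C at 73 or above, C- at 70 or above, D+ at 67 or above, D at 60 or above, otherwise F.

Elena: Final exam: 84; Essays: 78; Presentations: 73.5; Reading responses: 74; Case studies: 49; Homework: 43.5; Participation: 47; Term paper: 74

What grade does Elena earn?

F

Participation score 47 < 55: minimum not met.
Weighted total:
  Final exam 84 × 0.16 = 13.44
  Essays 78 × 0.14 = 10.92
  Presentations 73.5 × 0.06 = 4.41
  Reading responses 74 × 0.06 = 4.44
  Case studies 49 × 0.1 = 4.9
  Homework 43.5 × 0.13 = 5.655
  Participation 47 × 0.22 = 10.34
  Term paper 74 × 0.13 = 9.62
Sum = 63.725
Because the Participation minimum was not met, the result is F.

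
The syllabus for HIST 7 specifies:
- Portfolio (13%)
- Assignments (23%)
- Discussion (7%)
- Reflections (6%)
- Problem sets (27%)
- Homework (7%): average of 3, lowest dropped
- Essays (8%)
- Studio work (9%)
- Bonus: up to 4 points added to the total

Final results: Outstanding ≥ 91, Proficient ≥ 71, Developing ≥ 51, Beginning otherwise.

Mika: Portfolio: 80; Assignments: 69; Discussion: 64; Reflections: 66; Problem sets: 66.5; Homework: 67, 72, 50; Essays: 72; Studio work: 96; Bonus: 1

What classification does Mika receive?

Homework: drop 50 → average of remaining 2 = 139/2 = 69.5
Weighted total:
  Portfolio 80 × 0.13 = 10.4
  Assignments 69 × 0.23 = 15.87
  Discussion 64 × 0.07 = 4.48
  Reflections 66 × 0.06 = 3.96
  Problem sets 66.5 × 0.27 = 17.955
  Homework 69.5 × 0.07 = 4.865
  Essays 72 × 0.08 = 5.76
  Studio work 96 × 0.09 = 8.64
Sum = 71.93
Bonus: 71.93 + 1 = 72.93
72.93 is ≥ 71 and < 91 → Proficient

Proficient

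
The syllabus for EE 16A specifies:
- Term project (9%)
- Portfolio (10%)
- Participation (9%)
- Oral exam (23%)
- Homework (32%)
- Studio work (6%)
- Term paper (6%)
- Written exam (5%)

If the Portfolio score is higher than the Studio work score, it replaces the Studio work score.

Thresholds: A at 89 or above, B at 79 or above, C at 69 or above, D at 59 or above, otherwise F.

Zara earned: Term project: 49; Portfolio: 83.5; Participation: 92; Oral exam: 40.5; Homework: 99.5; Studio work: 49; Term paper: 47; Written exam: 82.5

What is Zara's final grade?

Portfolio (83.5) > Studio work (49), so Studio work counts as 83.5.
Weighted total:
  Term project 49 × 0.09 = 4.41
  Portfolio 83.5 × 0.1 = 8.35
  Participation 92 × 0.09 = 8.28
  Oral exam 40.5 × 0.23 = 9.315
  Homework 99.5 × 0.32 = 31.84
  Studio work 83.5 × 0.06 = 5.01
  Term paper 47 × 0.06 = 2.82
  Written exam 82.5 × 0.05 = 4.125
Sum = 74.15
74.15 is ≥ 69 and < 79 → C

C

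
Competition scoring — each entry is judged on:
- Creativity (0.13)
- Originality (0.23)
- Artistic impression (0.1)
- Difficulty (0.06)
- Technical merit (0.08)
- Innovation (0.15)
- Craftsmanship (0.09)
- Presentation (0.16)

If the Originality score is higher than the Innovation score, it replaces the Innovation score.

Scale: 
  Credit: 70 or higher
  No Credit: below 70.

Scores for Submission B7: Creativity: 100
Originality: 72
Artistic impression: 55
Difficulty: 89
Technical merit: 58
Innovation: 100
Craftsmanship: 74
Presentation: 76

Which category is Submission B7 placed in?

Credit

Originality (72) ≤ Innovation (100), so Innovation stays at 100.
Weighted total:
  Creativity 100 × 0.13 = 13
  Originality 72 × 0.23 = 16.56
  Artistic impression 55 × 0.1 = 5.5
  Difficulty 89 × 0.06 = 5.34
  Technical merit 58 × 0.08 = 4.64
  Innovation 100 × 0.15 = 15
  Craftsmanship 74 × 0.09 = 6.66
  Presentation 76 × 0.16 = 12.16
Sum = 78.86
78.86 ≥ 70 → Credit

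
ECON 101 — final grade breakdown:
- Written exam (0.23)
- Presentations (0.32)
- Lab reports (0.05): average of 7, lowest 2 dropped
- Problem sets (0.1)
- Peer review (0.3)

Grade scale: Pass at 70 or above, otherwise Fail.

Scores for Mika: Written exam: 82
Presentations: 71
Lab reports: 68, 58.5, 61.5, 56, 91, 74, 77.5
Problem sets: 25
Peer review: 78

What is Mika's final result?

Lab reports: drop 56, 58.5 → average of remaining 5 = 372/5 = 74.4
Weighted total:
  Written exam 82 × 0.23 = 18.86
  Presentations 71 × 0.32 = 22.72
  Lab reports 74.4 × 0.05 = 3.72
  Problem sets 25 × 0.1 = 2.5
  Peer review 78 × 0.3 = 23.4
Sum = 71.2
71.2 ≥ 70 → Pass

Pass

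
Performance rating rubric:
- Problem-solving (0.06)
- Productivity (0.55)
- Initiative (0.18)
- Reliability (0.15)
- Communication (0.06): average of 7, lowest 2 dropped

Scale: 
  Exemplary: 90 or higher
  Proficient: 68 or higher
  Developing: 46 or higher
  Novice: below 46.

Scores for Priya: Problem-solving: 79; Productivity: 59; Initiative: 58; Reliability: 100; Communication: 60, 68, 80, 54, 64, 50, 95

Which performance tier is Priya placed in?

Communication: drop 50, 54 → average of remaining 5 = 367/5 = 73.4
Weighted total:
  Problem-solving 79 × 0.06 = 4.74
  Productivity 59 × 0.55 = 32.45
  Initiative 58 × 0.18 = 10.44
  Reliability 100 × 0.15 = 15
  Communication 73.4 × 0.06 = 4.404
Sum = 67.034
67.034 is ≥ 46 and < 68 → Developing

Developing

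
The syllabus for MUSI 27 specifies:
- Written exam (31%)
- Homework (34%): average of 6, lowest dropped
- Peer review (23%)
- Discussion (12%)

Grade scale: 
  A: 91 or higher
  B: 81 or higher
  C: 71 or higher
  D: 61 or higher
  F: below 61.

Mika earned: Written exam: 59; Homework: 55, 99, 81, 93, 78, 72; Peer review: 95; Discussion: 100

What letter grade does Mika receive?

C

Homework: drop 55 → average of remaining 5 = 423/5 = 84.6
Weighted total:
  Written exam 59 × 0.31 = 18.29
  Homework 84.6 × 0.34 = 28.764
  Peer review 95 × 0.23 = 21.85
  Discussion 100 × 0.12 = 12
Sum = 80.904
80.904 is ≥ 71 and < 81 → C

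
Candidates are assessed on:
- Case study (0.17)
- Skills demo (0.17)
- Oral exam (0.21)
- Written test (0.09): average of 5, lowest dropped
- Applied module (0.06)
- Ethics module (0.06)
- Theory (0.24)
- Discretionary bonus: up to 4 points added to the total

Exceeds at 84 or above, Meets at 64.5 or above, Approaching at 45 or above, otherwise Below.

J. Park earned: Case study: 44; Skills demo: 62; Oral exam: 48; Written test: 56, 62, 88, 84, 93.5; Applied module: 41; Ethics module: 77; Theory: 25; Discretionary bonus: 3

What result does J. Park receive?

Approaching

Written test: drop 56 → average of remaining 4 = 327.5/4 = 81.875
Weighted total:
  Case study 44 × 0.17 = 7.48
  Skills demo 62 × 0.17 = 10.54
  Oral exam 48 × 0.21 = 10.08
  Written test 81.875 × 0.09 = 7.36875
  Applied module 41 × 0.06 = 2.46
  Ethics module 77 × 0.06 = 4.62
  Theory 25 × 0.24 = 6
Sum = 48.54875
Discretionary bonus: 48.54875 + 3 = 51.54875
51.54875 is ≥ 45 and < 64.5 → Approaching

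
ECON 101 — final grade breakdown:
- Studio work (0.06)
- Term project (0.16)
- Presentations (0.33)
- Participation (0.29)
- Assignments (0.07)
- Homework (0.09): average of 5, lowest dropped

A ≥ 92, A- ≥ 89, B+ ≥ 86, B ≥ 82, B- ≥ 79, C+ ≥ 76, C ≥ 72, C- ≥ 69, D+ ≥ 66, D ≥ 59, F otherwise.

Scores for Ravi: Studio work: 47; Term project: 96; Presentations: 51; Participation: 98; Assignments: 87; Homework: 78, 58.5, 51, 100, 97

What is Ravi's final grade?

Homework: drop 51 → average of remaining 4 = 333.5/4 = 83.375
Weighted total:
  Studio work 47 × 0.06 = 2.82
  Term project 96 × 0.16 = 15.36
  Presentations 51 × 0.33 = 16.83
  Participation 98 × 0.29 = 28.42
  Assignments 87 × 0.07 = 6.09
  Homework 83.375 × 0.09 = 7.50375
Sum = 77.02375
77.02375 is ≥ 76 and < 79 → C+

C+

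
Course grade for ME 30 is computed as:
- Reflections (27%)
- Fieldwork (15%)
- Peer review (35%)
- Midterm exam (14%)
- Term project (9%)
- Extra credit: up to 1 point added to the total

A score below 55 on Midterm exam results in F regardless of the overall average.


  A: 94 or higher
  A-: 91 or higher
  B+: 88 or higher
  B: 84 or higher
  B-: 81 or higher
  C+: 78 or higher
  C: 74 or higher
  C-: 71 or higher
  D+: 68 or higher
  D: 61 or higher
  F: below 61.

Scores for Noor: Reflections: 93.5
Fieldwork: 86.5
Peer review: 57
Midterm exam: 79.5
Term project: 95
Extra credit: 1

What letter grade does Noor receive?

Midterm exam score 79.5 ≥ 55: minimum met.
Weighted total:
  Reflections 93.5 × 0.27 = 25.245
  Fieldwork 86.5 × 0.15 = 12.975
  Peer review 57 × 0.35 = 19.95
  Midterm exam 79.5 × 0.14 = 11.13
  Term project 95 × 0.09 = 8.55
Sum = 77.85
Extra credit: 77.85 + 1 = 78.85
78.85 is ≥ 78 and < 81 → C+

C+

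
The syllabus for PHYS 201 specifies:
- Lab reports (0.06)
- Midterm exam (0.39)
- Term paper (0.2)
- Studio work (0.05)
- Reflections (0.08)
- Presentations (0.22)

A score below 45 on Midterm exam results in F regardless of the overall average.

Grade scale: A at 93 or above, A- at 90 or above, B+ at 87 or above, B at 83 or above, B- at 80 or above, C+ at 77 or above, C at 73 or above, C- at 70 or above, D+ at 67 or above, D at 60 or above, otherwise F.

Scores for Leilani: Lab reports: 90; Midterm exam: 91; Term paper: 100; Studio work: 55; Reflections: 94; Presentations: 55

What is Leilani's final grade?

Midterm exam score 91 ≥ 45: minimum met.
Weighted total:
  Lab reports 90 × 0.06 = 5.4
  Midterm exam 91 × 0.39 = 35.49
  Term paper 100 × 0.2 = 20
  Studio work 55 × 0.05 = 2.75
  Reflections 94 × 0.08 = 7.52
  Presentations 55 × 0.22 = 12.1
Sum = 83.26
83.26 is ≥ 83 and < 87 → B

B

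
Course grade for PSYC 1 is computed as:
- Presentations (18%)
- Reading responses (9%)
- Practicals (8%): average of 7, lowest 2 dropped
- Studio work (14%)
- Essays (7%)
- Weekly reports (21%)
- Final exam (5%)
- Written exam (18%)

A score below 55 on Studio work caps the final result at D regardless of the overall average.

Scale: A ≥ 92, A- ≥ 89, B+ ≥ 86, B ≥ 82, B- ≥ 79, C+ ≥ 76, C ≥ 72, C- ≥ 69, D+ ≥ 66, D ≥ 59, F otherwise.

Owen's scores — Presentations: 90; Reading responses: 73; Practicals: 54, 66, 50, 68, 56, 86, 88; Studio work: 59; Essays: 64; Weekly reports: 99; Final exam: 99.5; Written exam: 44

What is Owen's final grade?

C

Practicals: drop 50, 54 → average of remaining 5 = 364/5 = 72.8
Studio work score 59 ≥ 55: minimum met.
Weighted total:
  Presentations 90 × 0.18 = 16.2
  Reading responses 73 × 0.09 = 6.57
  Practicals 72.8 × 0.08 = 5.824
  Studio work 59 × 0.14 = 8.26
  Essays 64 × 0.07 = 4.48
  Weekly reports 99 × 0.21 = 20.79
  Final exam 99.5 × 0.05 = 4.975
  Written exam 44 × 0.18 = 7.92
Sum = 75.019
75.019 is ≥ 72 and < 76 → C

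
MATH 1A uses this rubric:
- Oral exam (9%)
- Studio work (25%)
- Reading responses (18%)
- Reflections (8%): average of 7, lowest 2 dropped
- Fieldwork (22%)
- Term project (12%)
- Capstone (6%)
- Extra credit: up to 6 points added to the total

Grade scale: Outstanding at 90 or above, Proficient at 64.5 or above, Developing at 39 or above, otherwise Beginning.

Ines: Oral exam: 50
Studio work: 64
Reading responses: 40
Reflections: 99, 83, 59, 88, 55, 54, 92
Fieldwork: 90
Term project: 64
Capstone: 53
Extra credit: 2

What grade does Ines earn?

Reflections: drop 54, 55 → average of remaining 5 = 421/5 = 84.2
Weighted total:
  Oral exam 50 × 0.09 = 4.5
  Studio work 64 × 0.25 = 16
  Reading responses 40 × 0.18 = 7.2
  Reflections 84.2 × 0.08 = 6.736
  Fieldwork 90 × 0.22 = 19.8
  Term project 64 × 0.12 = 7.68
  Capstone 53 × 0.06 = 3.18
Sum = 65.096
Extra credit: 65.096 + 2 = 67.096
67.096 is ≥ 64.5 and < 90 → Proficient

Proficient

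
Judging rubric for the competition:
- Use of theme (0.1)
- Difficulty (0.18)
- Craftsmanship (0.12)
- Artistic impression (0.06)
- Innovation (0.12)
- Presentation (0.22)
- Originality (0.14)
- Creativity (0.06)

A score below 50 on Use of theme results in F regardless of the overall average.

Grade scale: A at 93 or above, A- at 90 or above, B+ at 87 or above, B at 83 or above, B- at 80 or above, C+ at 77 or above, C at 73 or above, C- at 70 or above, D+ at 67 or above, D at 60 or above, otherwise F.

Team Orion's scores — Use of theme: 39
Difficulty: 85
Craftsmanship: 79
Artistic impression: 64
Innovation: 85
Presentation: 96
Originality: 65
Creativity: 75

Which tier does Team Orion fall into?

Use of theme score 39 < 50: minimum not met.
Weighted total:
  Use of theme 39 × 0.1 = 3.9
  Difficulty 85 × 0.18 = 15.3
  Craftsmanship 79 × 0.12 = 9.48
  Artistic impression 64 × 0.06 = 3.84
  Innovation 85 × 0.12 = 10.2
  Presentation 96 × 0.22 = 21.12
  Originality 65 × 0.14 = 9.1
  Creativity 75 × 0.06 = 4.5
Sum = 77.44
Because the Use of theme minimum was not met, the result is F.

F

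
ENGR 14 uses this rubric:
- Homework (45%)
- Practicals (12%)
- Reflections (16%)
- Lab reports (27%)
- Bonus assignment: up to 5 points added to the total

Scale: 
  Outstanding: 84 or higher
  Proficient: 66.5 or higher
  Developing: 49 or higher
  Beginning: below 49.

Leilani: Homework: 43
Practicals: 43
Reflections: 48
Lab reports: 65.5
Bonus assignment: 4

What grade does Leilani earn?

Developing

Weighted total:
  Homework 43 × 0.45 = 19.35
  Practicals 43 × 0.12 = 5.16
  Reflections 48 × 0.16 = 7.68
  Lab reports 65.5 × 0.27 = 17.685
Sum = 49.875
Bonus assignment: 49.875 + 4 = 53.875
53.875 is ≥ 49 and < 66.5 → Developing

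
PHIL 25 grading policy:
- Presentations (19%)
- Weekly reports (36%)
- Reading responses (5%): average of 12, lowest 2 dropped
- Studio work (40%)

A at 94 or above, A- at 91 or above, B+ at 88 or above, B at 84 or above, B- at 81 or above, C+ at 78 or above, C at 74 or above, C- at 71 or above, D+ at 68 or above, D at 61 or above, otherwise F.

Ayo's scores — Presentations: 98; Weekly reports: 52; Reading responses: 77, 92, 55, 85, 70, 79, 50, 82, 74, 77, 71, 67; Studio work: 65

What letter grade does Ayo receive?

D

Reading responses: drop 50, 55 → average of remaining 10 = 774/10 = 77.4
Weighted total:
  Presentations 98 × 0.19 = 18.62
  Weekly reports 52 × 0.36 = 18.72
  Reading responses 77.4 × 0.05 = 3.87
  Studio work 65 × 0.4 = 26
Sum = 67.21
67.21 is ≥ 61 and < 68 → D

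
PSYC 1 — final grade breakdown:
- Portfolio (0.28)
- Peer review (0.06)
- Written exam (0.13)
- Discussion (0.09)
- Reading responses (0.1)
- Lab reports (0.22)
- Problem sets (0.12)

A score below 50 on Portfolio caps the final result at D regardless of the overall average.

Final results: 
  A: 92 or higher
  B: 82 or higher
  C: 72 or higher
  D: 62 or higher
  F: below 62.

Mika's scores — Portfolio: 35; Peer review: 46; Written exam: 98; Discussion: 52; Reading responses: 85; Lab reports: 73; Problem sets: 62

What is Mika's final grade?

Portfolio score 35 < 50: minimum not met.
Weighted total:
  Portfolio 35 × 0.28 = 9.8
  Peer review 46 × 0.06 = 2.76
  Written exam 98 × 0.13 = 12.74
  Discussion 52 × 0.09 = 4.68
  Reading responses 85 × 0.1 = 8.5
  Lab reports 73 × 0.22 = 16.06
  Problem sets 62 × 0.12 = 7.44
Sum = 61.98
61.98 would be F; cap at D applies → F.

F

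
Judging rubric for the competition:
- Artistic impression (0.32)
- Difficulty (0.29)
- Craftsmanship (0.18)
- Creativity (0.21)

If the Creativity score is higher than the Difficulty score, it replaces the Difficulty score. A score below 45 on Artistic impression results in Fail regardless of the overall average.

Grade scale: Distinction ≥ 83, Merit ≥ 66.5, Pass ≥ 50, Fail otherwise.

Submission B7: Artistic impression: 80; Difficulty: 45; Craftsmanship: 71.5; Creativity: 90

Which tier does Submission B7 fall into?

Distinction

Creativity (90) > Difficulty (45), so Difficulty counts as 90.
Artistic impression score 80 ≥ 45: minimum met.
Weighted total:
  Artistic impression 80 × 0.32 = 25.6
  Difficulty 90 × 0.29 = 26.1
  Craftsmanship 71.5 × 0.18 = 12.87
  Creativity 90 × 0.21 = 18.9
Sum = 83.47
83.47 ≥ 83 → Distinction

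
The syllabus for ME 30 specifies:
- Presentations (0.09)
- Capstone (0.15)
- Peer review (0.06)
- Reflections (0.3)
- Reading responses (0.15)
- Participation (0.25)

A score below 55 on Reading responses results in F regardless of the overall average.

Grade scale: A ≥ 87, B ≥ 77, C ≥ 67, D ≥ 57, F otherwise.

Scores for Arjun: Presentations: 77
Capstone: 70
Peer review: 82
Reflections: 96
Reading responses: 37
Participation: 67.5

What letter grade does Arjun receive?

Reading responses score 37 < 55: minimum not met.
Weighted total:
  Presentations 77 × 0.09 = 6.93
  Capstone 70 × 0.15 = 10.5
  Peer review 82 × 0.06 = 4.92
  Reflections 96 × 0.3 = 28.8
  Reading responses 37 × 0.15 = 5.55
  Participation 67.5 × 0.25 = 16.875
Sum = 73.575
Because the Reading responses minimum was not met, the result is F.

F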